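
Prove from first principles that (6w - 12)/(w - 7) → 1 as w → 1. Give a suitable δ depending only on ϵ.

δ = min(3, (3/5)ϵ)

Fix ϵ > 0. We want δ > 0 with 0 < |w − 1| < δ ⇒ |(6w - 12)/(w - 7) − 1| < ϵ.
Combining over a common denominator, (6w - 12)/(w - 7) − 1 = [(6w - 12)·(-6) − (-6)·(w - 7)] / [(-6)·(w - 7)] = -30(w − 1) / ((-6)(w - 7)).
So |(6w - 12)/(w - 7) − 1| = 30|w − 1| / (6·|w − 7|).
Restrict δ ≤ 3. Then |w − 1| < 3 gives |w − 7| = |(w − 1) + (-6)| ≥ 6 − 3 = 3.
Hence |(6w - 12)/(w - 7) − 1| < 30|w − 1|/(6·3) = (5/3)|w − 1|, which is < ϵ once |w − 1| < (3/5)ϵ.
Take δ = min(3, (3/5)ϵ). Then 0 < |w − 1| < δ forces both bounds, so |(6w - 12)/(w - 7) − 1| < ϵ.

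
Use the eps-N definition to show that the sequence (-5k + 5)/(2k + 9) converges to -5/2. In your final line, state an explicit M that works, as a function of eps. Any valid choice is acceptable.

M = (55/4)/eps

Fix eps > 0. For k ≥ 1, |(-5k + 5)/(2k + 9) + 5/2| = |55|/(2(2k + 9)) = 55/(2(2k + 9)).
Since 2k + 9 ≥ 2k for k ≥ 1, this is ≤ 55/(2·2k) = (55/4)/k.
So |(-5k + 5)/(2k + 9) + 5/2| < eps whenever k > (55/4)/eps.
Take M = (55/4)/eps. If k > M then |(-5k + 5)/(2k + 9) + 5/2| ≤ (55/4)/k < eps.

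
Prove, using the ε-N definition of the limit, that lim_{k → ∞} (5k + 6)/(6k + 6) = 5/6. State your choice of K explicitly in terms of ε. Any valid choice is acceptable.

Suppose ε > 0. For k ≥ 1, |(5k + 6)/(6k + 6) − (5/6)| = |6|/(6(6k + 6)) = 6/(6(6k + 6)).
Since 6k + 6 ≥ 6k for k ≥ 1, this is ≤ 6/(6·6k) = (1/6)/k.
So |(5k + 6)/(6k + 6) − (5/6)| < ε whenever k > (1/6)/ε.
Take K = (1/6)/ε. If k > K then |(5k + 6)/(6k + 6) − (5/6)| ≤ (1/6)/k < ε.

K = (1/6)/ε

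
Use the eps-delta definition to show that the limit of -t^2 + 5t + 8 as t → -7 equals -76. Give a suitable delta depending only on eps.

Fix eps > 0. We want delta > 0 such that 0 < |t + 7| < delta implies |(-t^2 + 5t + 8) + 76| < eps.
(-t^2 + 5t + 8) + 76 = -t^2 + 5t + 84 = (t + 7)(-t + 12).
So |(-t^2 + 5t + 8) + 76| = |t + 7|·|-t + 12|.
Assume first that |t + 7| < 2, so |t| < 9. Then |-t + 12| ≤ 9 + 12 = 21.
Hence |(-t^2 + 5t + 8) + 76| ≤ 21|t + 7| < eps provided |t + 7| < eps/21.
Choosing delta = min(2, eps/21) ensures both conditions, hence |(-t^2 + 5t + 8) + 76| < eps.

delta = min(2, eps/21)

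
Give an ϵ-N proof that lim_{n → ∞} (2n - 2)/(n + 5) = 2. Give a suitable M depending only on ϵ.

M = 12/ϵ

Fix ϵ > 0. For n ≥ 1, |(2n - 2)/(n + 5) − 2| = |-12|/((n + 5)) = 12/((n + 5)).
Since n + 5 ≥ n for n ≥ 1, this is ≤ 12/(n) = 12/n.
So |(2n - 2)/(n + 5) − 2| < ϵ whenever n > 12/ϵ.
Take M = 12/ϵ. If n > M then |(2n - 2)/(n + 5) − 2| ≤ 12/n < ϵ.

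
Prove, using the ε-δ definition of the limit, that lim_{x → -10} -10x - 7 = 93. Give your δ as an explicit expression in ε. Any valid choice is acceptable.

δ = ε/10

Let ε > 0 be given. We need δ > 0 so that 0 < |x + 10| < δ implies |(-10x - 7) − 93| < ε.
Since (-10x - 7) − 93 = -10(x + 10), we have |(-10x - 7) − 93| = 10|x + 10|.
So 10|x + 10| < ε exactly when |x + 10| < ε/10.
Take δ = ε/10. If 0 < |x + 10| < δ then |(-10x - 7) − 93| = 10|x + 10| < 10·(ε/10) = ε.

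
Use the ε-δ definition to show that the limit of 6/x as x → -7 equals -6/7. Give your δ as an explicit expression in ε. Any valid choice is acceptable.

δ = min(7/2, (49/12)ε)

Suppose ε > 0. We seek δ > 0 such that 0 < |x + 7| < δ implies |6/x + 6/7| < ε.
|6/x + 6/7| = 6·|-7 − x|/(7·|x|) = 6|x + 7|/(7|x|).
Require δ ≤ 7/2 so that |x| > 7 − 7/2 = 7/2, hence 7|x| > 49/2.
Then |6/x + 6/7| < 6|x + 7|/(49/2), which is < ε when |x + 7| < (49/12)ε.
Take δ = min(7/2, (49/12)ε). Then 0 < |x + 7| < δ gives both |x + 7| < 7/2 and |x + 7| < (49/12)ε, so |6/x + 6/7| < ε.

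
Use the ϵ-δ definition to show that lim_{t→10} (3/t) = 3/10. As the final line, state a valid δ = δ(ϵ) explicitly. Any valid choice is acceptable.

Suppose ϵ > 0. We seek δ > 0 such that 0 < |t − 10| < δ implies |3/t − (3/10)| < ϵ.
|3/t − (3/10)| = 3·|10 − t|/(10·|t|) = 3|t − 10|/(10|t|).
Restrict δ ≤ 5. Then |t − 10| < 5 gives |t| > 5, so 10|t| > 50.
Then |3/t − (3/10)| < 3|t − 10|/50, which is < ϵ when |t − 10| < (50/3)ϵ.
Take δ = min(5, (50/3)ϵ). Then 0 < |t − 10| < δ gives both |t − 10| < 5 and |t − 10| < (50/3)ϵ, so |3/t − (3/10)| < ϵ.

δ = min(5, (50/3)ϵ)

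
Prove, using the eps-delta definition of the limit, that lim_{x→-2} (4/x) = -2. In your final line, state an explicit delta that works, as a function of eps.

Let eps > 0 be given. We seek delta > 0 such that 0 < |x + 2| < delta implies |4/x + 2| < eps.
|4/x + 2| = 4·|-2 − x|/(2·|x|) = 4|x + 2|/(2|x|).
Require delta ≤ 1 so that |x| > 2 − 1 = 1, hence 2|x| > 2.
Then |4/x + 2| < 4|x + 2|/2, which is < eps when |x + 2| < (1/2)eps.
Take delta = min(1, (1/2)eps). Then 0 < |x + 2| < delta gives both |x + 2| < 1 and |x + 2| < (1/2)eps, so |4/x + 2| < eps.

delta = min(1, (1/2)eps)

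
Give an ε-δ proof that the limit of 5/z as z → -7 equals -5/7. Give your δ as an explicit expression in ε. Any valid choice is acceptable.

δ = min(7/2, (49/10)ε)

Let ε > 0. We seek δ > 0 such that 0 < |z + 7| < δ implies |5/z + 5/7| < ε.
|5/z + 5/7| = 5·|-7 − z|/(7·|z|) = 5|z + 7|/(7|z|).
Restrict δ ≤ 7/2. Then |z + 7| < 7/2 gives |z| > 7/2, so 7|z| > 49/2.
Then |5/z + 5/7| < 5|z + 7|/(49/2), which is < ε when |z + 7| < (49/10)ε.
Take δ = min(7/2, (49/10)ε). Then 0 < |z + 7| < δ gives both |z + 7| < 7/2 and |z + 7| < (49/10)ε, so |5/z + 5/7| < ε.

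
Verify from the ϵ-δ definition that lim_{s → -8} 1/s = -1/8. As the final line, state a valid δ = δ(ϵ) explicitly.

δ = min(4, 32ϵ)

Fix ϵ > 0. We seek δ > 0 such that 0 < |s + 8| < δ implies |1/s + 1/8| < ϵ.
|1/s + 1/8| = |-8 − s|/(8·|s|) = |s + 8|/(8|s|).
Restrict δ ≤ 4. Then |s + 8| < 4 gives |s| > 4, so 8|s| > 32.
Then |1/s + 1/8| < |s + 8|/32, which is < ϵ when |s + 8| < 32ϵ.
Take δ = min(4, 32ϵ). Then 0 < |s + 8| < δ gives both |s + 8| < 4 and |s + 8| < 32ϵ, so |1/s + 1/8| < ϵ.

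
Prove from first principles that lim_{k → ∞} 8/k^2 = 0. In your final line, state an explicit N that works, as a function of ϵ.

N = (8/ϵ)^{1/2}

Let ϵ > 0. For k ≥ 1, |8/k^2 − 0| = 8/k^2.
8/k^2 < ϵ ⇔ k^2 > 8/ϵ ⇔ k > (8/ϵ)^{1/2}.
Take N = (8/ϵ)^{1/2}. Then k > N implies 8/k^2 < ϵ.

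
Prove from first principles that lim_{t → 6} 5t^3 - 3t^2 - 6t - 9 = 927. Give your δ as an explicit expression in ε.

Fix ε > 0. We want δ > 0 such that 0 < |t − 6| < δ implies |(5t^3 - 3t^2 - 6t - 9) − 927| < ε.
(5t^3 - 3t^2 - 6t - 9) − 927 = 5t^3 - 3t^2 - 6t - 936 = (t − 6)(5t^2 + 27t + 156).
So |(5t^3 - 3t^2 - 6t - 9) − 927| = |t − 6|·|5t^2 + 27t + 156|.
Assume first that |t − 6| < 1, so |t| < 7. Then |5t^2 + 27t + 156| ≤ 5·7^2 + 27·7 + 156 = 590.
Hence |(5t^3 - 3t^2 - 6t - 9) − 927| ≤ 590|t − 6| < ε provided |t − 6| < ε/590.
Choosing δ = min(1, ε/590) ensures both conditions, hence |(5t^3 - 3t^2 - 6t - 9) − 927| < ε.

δ = min(1, ε/590)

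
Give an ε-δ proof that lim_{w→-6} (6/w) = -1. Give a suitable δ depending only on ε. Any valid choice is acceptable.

δ = min(3, 3ε)

Fix ε > 0. We seek δ > 0 such that 0 < |w + 6| < δ implies |6/w + 1| < ε.
|6/w + 1| = 6·|-6 − w|/(6·|w|) = 6|w + 6|/(6|w|).
Restrict δ ≤ 3. Then |w + 6| < 3 gives |w| > 3, so 6|w| > 18.
Then |6/w + 1| < 6|w + 6|/18, which is < ε when |w + 6| < 3ε.
Take δ = min(3, 3ε). Then 0 < |w + 6| < δ gives both |w + 6| < 3 and |w + 6| < 3ε, so |6/w + 1| < ε.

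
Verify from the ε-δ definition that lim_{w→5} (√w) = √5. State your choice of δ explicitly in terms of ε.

δ = min(5, √5·ε)

Fix ε > 0. We want δ > 0 such that 0 < |w − 5| < δ implies |√w − √5| < ε.
Rationalise: √w − √5 = (w − 5)/(√w + √5), so |√w − √5| = |w − 5|/(√w + √5).
Restrict δ ≤ 5 so that |w − 5| < 5 forces w > 0, and then √w + √5 > √5.
Hence |√w − √5| < |w − 5|/√5, which is < ε once |w − 5| < √5·ε.
Take δ = min(5, √5·ε). If 0 < |w − 5| < δ then w > 0 and |√w − √5| < |w − 5|/√5 < ε.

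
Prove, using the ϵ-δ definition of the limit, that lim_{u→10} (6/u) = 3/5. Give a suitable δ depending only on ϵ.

Fix ϵ > 0. We seek δ > 0 such that 0 < |u − 10| < δ implies |6/u − (3/5)| < ϵ.
|6/u − (3/5)| = 6·|10 − u|/(10·|u|) = 6|u − 10|/(10|u|).
Restrict δ ≤ 5. Then |u − 10| < 5 gives |u| > 5, so 10|u| > 50.
Then |6/u − (3/5)| < 6|u − 10|/50, which is < ϵ when |u − 10| < (25/3)ϵ.
Take δ = min(5, (25/3)ϵ). Then 0 < |u − 10| < δ gives both |u − 10| < 5 and |u − 10| < (25/3)ϵ, so |6/u − (3/5)| < ϵ.

δ = min(5, (25/3)ϵ)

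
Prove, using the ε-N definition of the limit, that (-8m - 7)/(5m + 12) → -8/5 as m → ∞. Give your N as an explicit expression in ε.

N = (61/25)/ε

Let ε > 0 be given. For m ≥ 1, |(-8m - 7)/(5m + 12) + 8/5| = |61|/(5(5m + 12)) = 61/(5(5m + 12)).
Since 5m + 12 ≥ 5m for m ≥ 1, this is ≤ 61/(5·5m) = (61/25)/m.
So |(-8m - 7)/(5m + 12) + 8/5| < ε whenever m > (61/25)/ε.
Take N = (61/25)/ε. If m > N then |(-8m - 7)/(5m + 12) + 8/5| ≤ (61/25)/m < ε.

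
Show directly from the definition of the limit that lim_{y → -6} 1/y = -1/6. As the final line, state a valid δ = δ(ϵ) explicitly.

δ = min(3, 18ϵ)

Let ϵ > 0. We seek δ > 0 such that 0 < |y + 6| < δ implies |1/y + 1/6| < ϵ.
|1/y + 1/6| = |-6 − y|/(6·|y|) = |y + 6|/(6|y|).
Require δ ≤ 3 so that |y| > 6 − 3 = 3, hence 6|y| > 18.
Then |1/y + 1/6| < |y + 6|/18, which is < ϵ when |y + 6| < 18ϵ.
Take δ = min(3, 18ϵ). Then 0 < |y + 6| < δ gives both |y + 6| < 3 and |y + 6| < 18ϵ, so |1/y + 1/6| < ϵ.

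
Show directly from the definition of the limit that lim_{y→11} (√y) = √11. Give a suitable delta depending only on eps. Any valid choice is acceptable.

Let eps > 0. We want delta > 0 such that 0 < |y − 11| < delta implies |√y − √11| < eps.
Multiplying by the conjugate, |√y − √11| = |y − 11|/(√y + √11).
Restrict delta ≤ 11 so that |y − 11| < 11 forces y > 0, and then √y + √11 > √11.
Hence |√y − √11| < |y − 11|/√11, which is < eps once |y − 11| < √11·eps.
Take delta = min(11, √11·eps). If 0 < |y − 11| < delta then y > 0 and |√y − √11| < |y − 11|/√11 < eps.

delta = min(11, √11·eps)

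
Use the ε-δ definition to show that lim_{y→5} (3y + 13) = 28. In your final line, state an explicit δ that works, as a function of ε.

δ = ε/3

Fix ε > 0. We need δ > 0 so that 0 < |y − 5| < δ implies |(3y + 13) − 28| < ε.
Since (3y + 13) − 28 = 3(y − 5), we have |(3y + 13) − 28| = 3|y − 5|.
Thus it suffices that |y − 5| < ε/3.
Take δ = ε/3. If 0 < |y − 5| < δ then |(3y + 13) − 28| = 3|y − 5| < 3·(ε/3) = ε.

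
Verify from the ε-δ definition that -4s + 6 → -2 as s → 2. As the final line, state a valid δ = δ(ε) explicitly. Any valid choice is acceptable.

δ = ε/4

Suppose ε > 0. We need δ > 0 so that 0 < |s − 2| < δ implies |(-4s + 6) + 2| < ε.
|(-4s + 6) + 2| = |-4s + 8| = 4|s − 2|.
So 4|s − 2| < ε exactly when |s − 2| < ε/4.
Choosing δ = ε/4 gives |(-4s + 6) + 2| = 4|s − 2| < ε whenever |s − 2| < δ.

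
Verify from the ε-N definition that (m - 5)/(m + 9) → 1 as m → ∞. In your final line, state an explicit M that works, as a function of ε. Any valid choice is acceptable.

M = 14/ε

Suppose ε > 0. For m ≥ 1, |(m - 5)/(m + 9) − 1| = |-14|/((m + 9)) = 14/((m + 9)).
Since m + 9 ≥ m for m ≥ 1, this is ≤ 14/(m) = 14/m.
So |(m - 5)/(m + 9) − 1| < ε whenever m > 14/ε.
Take M = 14/ε. If m > M then |(m - 5)/(m + 9) − 1| ≤ 14/m < ε.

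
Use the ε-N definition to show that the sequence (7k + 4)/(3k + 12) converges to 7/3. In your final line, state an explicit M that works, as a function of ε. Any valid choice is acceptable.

M = 8/ε

Fix ε > 0. For k ≥ 1, |(7k + 4)/(3k + 12) − (7/3)| = |-72|/(3(3k + 12)) = 72/(3(3k + 12)).
Since 3k + 12 ≥ 3k for k ≥ 1, this is ≤ 72/(3·3k) = 8/k.
So |(7k + 4)/(3k + 12) − (7/3)| < ε whenever k > 8/ε.
Take M = 8/ε. If k > M then |(7k + 4)/(3k + 12) − (7/3)| ≤ 8/k < ε.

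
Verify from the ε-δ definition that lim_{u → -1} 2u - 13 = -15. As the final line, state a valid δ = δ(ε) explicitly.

Let ε > 0. We need δ > 0 so that 0 < |u + 1| < δ implies |(2u - 13) + 15| < ε.
|(2u - 13) + 15| = |2u + 2| = 2|u + 1|.
So 2|u + 1| < ε exactly when |u + 1| < ε/2.
Choosing δ = ε/2 gives |(2u - 13) + 15| = 2|u + 1| < ε whenever |u + 1| < δ.

δ = ε/2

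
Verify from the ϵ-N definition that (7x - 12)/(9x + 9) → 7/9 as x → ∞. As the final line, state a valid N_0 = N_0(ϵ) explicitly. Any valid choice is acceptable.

N_0 = (19/9)/ϵ

Let ϵ > 0 be given. We seek N_0 > 0 such that x > N_0 implies |(7x - 12)/(9x + 9) − (7/9)| < ϵ.
(7x - 12)/(9x + 9) − (7/9) = (9(7x - 12) − 7(9x + 9)) / (9(9x + 9)) = -171/(9(9x + 9)).
For x > 0 we have 9x + 9 > 9x, so |(7x - 12)/(9x + 9) − (7/9)| = 171/(9(9x + 9)) < 171/(9·9x) = (19/9)/x.
Thus |(7x - 12)/(9x + 9) − (7/9)| < ϵ whenever x > (19/9)/ϵ.
Take N_0 = (19/9)/ϵ. If x > N_0 then |(7x - 12)/(9x + 9) − (7/9)| < (19/9)/x < ϵ.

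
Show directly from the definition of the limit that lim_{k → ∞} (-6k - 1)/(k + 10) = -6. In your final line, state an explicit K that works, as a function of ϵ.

K = 59/ϵ

Let ϵ > 0. For k ≥ 1, |(-6k - 1)/(k + 10) + 6| = |59|/((k + 10)) = 59/((k + 10)).
Since k + 10 ≥ k for k ≥ 1, this is ≤ 59/(k) = 59/k.
So |(-6k - 1)/(k + 10) + 6| < ϵ whenever k > 59/ϵ.
Take K = 59/ϵ. If k > K then |(-6k - 1)/(k + 10) + 6| ≤ 59/k < ϵ.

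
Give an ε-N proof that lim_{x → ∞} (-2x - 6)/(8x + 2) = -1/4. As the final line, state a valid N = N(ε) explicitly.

N = (11/16)/ε

Suppose ε > 0. We seek N > 0 such that x > N implies |(-2x - 6)/(8x + 2) + 1/4| < ε.
(-2x - 6)/(8x + 2) + 1/4 = (8(-2x - 6) − (-2)(8x + 2)) / (8(8x + 2)) = -44/(8(8x + 2)).
For x > 0 we have 8x + 2 > 8x, so |(-2x - 6)/(8x + 2) + 1/4| = 44/(8(8x + 2)) < 44/(8·8x) = (11/16)/x.
Thus |(-2x - 6)/(8x + 2) + 1/4| < ε whenever x > (11/16)/ε.
Take N = (11/16)/ε. If x > N then |(-2x - 6)/(8x + 2) + 1/4| < (11/16)/x < ε.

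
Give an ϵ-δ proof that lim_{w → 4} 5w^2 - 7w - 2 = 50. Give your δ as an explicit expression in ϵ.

δ = min(1, ϵ/38)

Let ϵ > 0. We want δ > 0 such that 0 < |w − 4| < δ implies |(5w^2 - 7w - 2) − 50| < ϵ.
(5w^2 - 7w - 2) − 50 = 5w^2 - 7w - 52 = (w − 4)(5w + 13).
So |(5w^2 - 7w - 2) − 50| = |w − 4|·|5w + 13|.
Require δ ≤ 1. Then |w − 4| < 1 gives |w| < 5, and by the triangle inequality |5w + 13| ≤ 5·5 + 13 = 38.
Hence |(5w^2 - 7w - 2) − 50| ≤ 38|w − 4| < ϵ provided |w − 4| < ϵ/38.
Choosing δ = min(1, ϵ/38) ensures both conditions, hence |(5w^2 - 7w - 2) − 50| < ϵ.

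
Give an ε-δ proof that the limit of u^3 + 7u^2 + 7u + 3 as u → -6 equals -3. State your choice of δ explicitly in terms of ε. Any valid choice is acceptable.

δ = min(1, ε/57)

Fix ε > 0. We want δ > 0 such that 0 < |u + 6| < δ implies |(u^3 + 7u^2 + 7u + 3) + 3| < ε.
(u^3 + 7u^2 + 7u + 3) + 3 = u^3 + 7u^2 + 7u + 6 = (u + 6)(u^2 + u + 1).
So |(u^3 + 7u^2 + 7u + 3) + 3| = |u + 6|·|u^2 + u + 1|.
Assume first that |u + 6| < 1, so |u| < 7. Then |u^2 + u + 1| ≤ 7^2 + 7 + 1 = 57.
Hence |(u^3 + 7u^2 + 7u + 3) + 3| ≤ 57|u + 6| < ε provided |u + 6| < ε/57.
Choosing δ = min(1, ε/57) ensures both conditions, hence |(u^3 + 7u^2 + 7u + 3) + 3| < ε.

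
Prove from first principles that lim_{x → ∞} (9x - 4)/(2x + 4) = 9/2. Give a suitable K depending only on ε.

K = 11/ε

Suppose ε > 0. We seek K > 0 such that x > K implies |(9x - 4)/(2x + 4) − (9/2)| < ε.
(9x - 4)/(2x + 4) − (9/2) = (2(9x - 4) − 9(2x + 4)) / (2(2x + 4)) = -44/(2(2x + 4)).
For x > 0 we have 2x + 4 > 2x, so |(9x - 4)/(2x + 4) − (9/2)| = 44/(2(2x + 4)) < 44/(2·2x) = 11/x.
Thus |(9x - 4)/(2x + 4) − (9/2)| < ε whenever x > 11/ε.
Take K = 11/ε. If x > K then |(9x - 4)/(2x + 4) − (9/2)| < 11/x < ε.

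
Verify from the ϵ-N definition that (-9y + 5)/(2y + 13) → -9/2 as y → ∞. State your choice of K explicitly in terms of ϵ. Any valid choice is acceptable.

Let ϵ > 0 be given. We seek K > 0 such that y > K implies |(-9y + 5)/(2y + 13) + 9/2| < ϵ.
(-9y + 5)/(2y + 13) + 9/2 = (2(-9y + 5) − (-9)(2y + 13)) / (2(2y + 13)) = 127/(2(2y + 13)).
For y > 0 we have 2y + 13 > 2y, so |(-9y + 5)/(2y + 13) + 9/2| = 127/(2(2y + 13)) < 127/(2·2y) = (127/4)/y.
Thus |(-9y + 5)/(2y + 13) + 9/2| < ϵ whenever y > (127/4)/ϵ.
Take K = (127/4)/ϵ. If y > K then |(-9y + 5)/(2y + 13) + 9/2| < (127/4)/y < ϵ.

K = (127/4)/ϵ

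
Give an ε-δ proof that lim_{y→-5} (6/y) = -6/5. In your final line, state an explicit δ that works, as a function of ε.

Suppose ε > 0. We seek δ > 0 such that 0 < |y + 5| < δ implies |6/y + 6/5| < ε.
|6/y + 6/5| = 6·|-5 − y|/(5·|y|) = 6|y + 5|/(5|y|).
Restrict δ ≤ 5/2. Then |y + 5| < 5/2 gives |y| > 5/2, so 5|y| > 25/2.
Then |6/y + 6/5| < 6|y + 5|/(25/2), which is < ε when |y + 5| < (25/12)ε.
Take δ = min(5/2, (25/12)ε). Then 0 < |y + 5| < δ gives both |y + 5| < 5/2 and |y + 5| < (25/12)ε, so |6/y + 6/5| < ε.

δ = min(5/2, (25/12)ε)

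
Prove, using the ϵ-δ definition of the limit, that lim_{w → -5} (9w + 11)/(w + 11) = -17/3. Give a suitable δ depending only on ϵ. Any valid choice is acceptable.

Fix ϵ > 0. We want δ > 0 with 0 < |w + 5| < δ ⇒ |(9w + 11)/(w + 11) + 17/3| < ϵ.
Combining over a common denominator, (9w + 11)/(w + 11) + 17/3 = [(9w + 11)·6 − (-34)·(w + 11)] / [6·(w + 11)] = 88(w + 5) / (6(w + 11)).
So |(9w + 11)/(w + 11) + 17/3| = 88|w + 5| / (6·|w + 11|).
Require δ ≤ 3, so |w + 11| ≥ |6| − |w + 5| > 6 − 3 = 3.
Hence |(9w + 11)/(w + 11) + 17/3| < 88|w + 5|/(6·3) = (44/9)|w + 5|, which is < ϵ once |w + 5| < (9/44)ϵ.
Take δ = min(3, (9/44)ϵ). Then 0 < |w + 5| < δ forces both bounds, so |(9w + 11)/(w + 11) + 17/3| < ϵ.

δ = min(3, (9/44)ϵ)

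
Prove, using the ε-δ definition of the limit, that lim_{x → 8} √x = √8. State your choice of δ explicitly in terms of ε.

Let ε > 0 be given. We want δ > 0 such that 0 < |x − 8| < δ implies |√x − √8| < ε.
Rationalise: √x − √8 = (x − 8)/(√x + √8), so |√x − √8| = |x − 8|/(√x + √8).
Restrict δ ≤ 8 so that |x − 8| < 8 forces x > 0, and then √x + √8 > √8.
Hence |√x − √8| < |x − 8|/√8, which is < ε once |x − 8| < √8·ε.
Take δ = min(8, √8·ε). If 0 < |x − 8| < δ then x > 0 and |√x − √8| < |x − 8|/√8 < ε.

δ = min(8, √8·ε)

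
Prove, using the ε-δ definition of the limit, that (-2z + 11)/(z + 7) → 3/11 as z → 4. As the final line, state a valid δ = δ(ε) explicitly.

Let ε > 0 be given. We want δ > 0 with 0 < |z − 4| < δ ⇒ |(-2z + 11)/(z + 7) − (3/11)| < ε.
Combining over a common denominator, (-2z + 11)/(z + 7) − (3/11) = [(-2z + 11)·11 − 3·(z + 7)] / [11·(z + 7)] = -25(z − 4) / (11(z + 7)).
So |(-2z + 11)/(z + 7) − (3/11)| = 25|z − 4| / (11·|z + 7|).
Require δ ≤ 11/2, so |z + 7| ≥ |11| − |z − 4| > 11 − 11/2 = 11/2.
Hence |(-2z + 11)/(z + 7) − (3/11)| < 25|z − 4|/(11·(11/2)) = (50/121)|z − 4|, which is < ε once |z − 4| < (121/50)ε.
Take δ = min(11/2, (121/50)ε). Then 0 < |z − 4| < δ forces both bounds, so |(-2z + 11)/(z + 7) − (3/11)| < ε.

δ = min(11/2, (121/50)ε)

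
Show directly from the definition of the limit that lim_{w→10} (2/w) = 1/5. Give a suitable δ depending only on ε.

δ = min(5, 25ε)

Fix ε > 0. We seek δ > 0 such that 0 < |w − 10| < δ implies |2/w − (1/5)| < ε.
|2/w − (1/5)| = 2·|10 − w|/(10·|w|) = 2|w − 10|/(10|w|).
Restrict δ ≤ 5. Then |w − 10| < 5 gives |w| > 5, so 10|w| > 50.
Then |2/w − (1/5)| < 2|w − 10|/50, which is < ε when |w − 10| < 25ε.
Take δ = min(5, 25ε). Then 0 < |w − 10| < δ gives both |w − 10| < 5 and |w − 10| < 25ε, so |2/w − (1/5)| < ε.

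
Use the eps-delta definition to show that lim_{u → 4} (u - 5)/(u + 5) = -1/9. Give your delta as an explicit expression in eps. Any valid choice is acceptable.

Let eps > 0. We want delta > 0 with 0 < |u − 4| < delta ⇒ |(u - 5)/(u + 5) + 1/9| < eps.
Combining over a common denominator, (u - 5)/(u + 5) + 1/9 = [(u - 5)·9 − (-1)·(u + 5)] / [9·(u + 5)] = 10(u − 4) / (9(u + 5)).
So |(u - 5)/(u + 5) + 1/9| = 10|u − 4| / (9·|u + 5|).
Require delta ≤ 9/2, so |u + 5| ≥ |9| − |u − 4| > 9 − 9/2 = 9/2.
Hence |(u - 5)/(u + 5) + 1/9| < 10|u − 4|/(9·(9/2)) = (20/81)|u − 4|, which is < eps once |u − 4| < (81/20)eps.
Take delta = min(9/2, (81/20)eps). Then 0 < |u − 4| < delta forces both bounds, so |(u - 5)/(u + 5) + 1/9| < eps.

delta = min(9/2, (81/20)eps)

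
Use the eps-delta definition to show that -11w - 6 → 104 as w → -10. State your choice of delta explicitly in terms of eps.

Let eps > 0 be given. We need delta > 0 so that 0 < |w + 10| < delta implies |(-11w - 6) − 104| < eps.
|(-11w - 6) − 104| = |-11w - 110| = 11|w + 10|.
So 11|w + 10| < eps exactly when |w + 10| < eps/11.
Take delta = eps/11. If 0 < |w + 10| < delta then |(-11w - 6) − 104| = 11|w + 10| < 11·(eps/11) = eps.

delta = eps/11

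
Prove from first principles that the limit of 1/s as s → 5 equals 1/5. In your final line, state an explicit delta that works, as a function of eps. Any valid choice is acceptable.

Let eps > 0 be given. We seek delta > 0 such that 0 < |s − 5| < delta implies |1/s − (1/5)| < eps.
|1/s − (1/5)| = |5 − s|/(5·|s|) = |s − 5|/(5|s|).
Restrict delta ≤ 5/2. Then |s − 5| < 5/2 gives |s| > 5/2, so 5|s| > 25/2.
Then |1/s − (1/5)| < |s − 5|/(25/2), which is < eps when |s − 5| < (25/2)eps.
Take delta = min(5/2, (25/2)eps). Then 0 < |s − 5| < delta gives both |s − 5| < 5/2 and |s − 5| < (25/2)eps, so |1/s − (1/5)| < eps.

delta = min(5/2, (25/2)eps)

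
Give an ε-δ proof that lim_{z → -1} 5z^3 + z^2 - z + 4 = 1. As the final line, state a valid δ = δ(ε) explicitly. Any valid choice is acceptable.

Let ε > 0. We want δ > 0 such that 0 < |z + 1| < δ implies |(5z^3 + z^2 - z + 4) − 1| < ε.
(5z^3 + z^2 - z + 4) − 1 = 5z^3 + z^2 - z + 3 = (z + 1)(5z^2 - 4z + 3).
So |(5z^3 + z^2 - z + 4) − 1| = |z + 1|·|5z^2 - 4z + 3|.
Assume first that |z + 1| < 1, so |z| < 2. Then |5z^2 - 4z + 3| ≤ 5·2^2 + 4·2 + 3 = 31.
Hence |(5z^3 + z^2 - z + 4) − 1| ≤ 31|z + 1| < ε provided |z + 1| < ε/31.
Choosing δ = min(1, ε/31) ensures both conditions, hence |(5z^3 + z^2 - z + 4) − 1| < ε.

δ = min(1, ε/31)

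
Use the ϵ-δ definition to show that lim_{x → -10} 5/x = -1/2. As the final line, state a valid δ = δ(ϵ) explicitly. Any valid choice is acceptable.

Let ϵ > 0 be given. We seek δ > 0 such that 0 < |x + 10| < δ implies |5/x + 1/2| < ϵ.
|5/x + 1/2| = 5·|-10 − x|/(10·|x|) = 5|x + 10|/(10|x|).
Require δ ≤ 5 so that |x| > 10 − 5 = 5, hence 10|x| > 50.
Then |5/x + 1/2| < 5|x + 10|/50, which is < ϵ when |x + 10| < 10ϵ.
Take δ = min(5, 10ϵ). Then 0 < |x + 10| < δ gives both |x + 10| < 5 and |x + 10| < 10ϵ, so |5/x + 1/2| < ϵ.

δ = min(5, 10ϵ)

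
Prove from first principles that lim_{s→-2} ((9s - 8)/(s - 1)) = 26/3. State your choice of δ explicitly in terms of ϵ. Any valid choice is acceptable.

δ = min(3/2, (9/2)ϵ)

Let ϵ > 0 be given. We want δ > 0 with 0 < |s + 2| < δ ⇒ |(9s - 8)/(s - 1) − (26/3)| < ϵ.
Combining over a common denominator, (9s - 8)/(s - 1) − (26/3) = [(9s - 8)·(-3) − (-26)·(s - 1)] / [(-3)·(s - 1)] = -1(s + 2) / ((-3)(s - 1)).
So |(9s - 8)/(s - 1) − (26/3)| = |s + 2| / (3·|s − 1|).
Restrict δ ≤ 3/2. Then |s + 2| < 3/2 gives |s − 1| = |(s + 2) + (-3)| ≥ 3 − 3/2 = 3/2.
Hence |(9s - 8)/(s - 1) − (26/3)| < |s + 2|/(3·(3/2)) = (2/9)|s + 2|, which is < ϵ once |s + 2| < (9/2)ϵ.
Take δ = min(3/2, (9/2)ϵ). Then 0 < |s + 2| < δ forces both bounds, so |(9s - 8)/(s - 1) − (26/3)| < ϵ.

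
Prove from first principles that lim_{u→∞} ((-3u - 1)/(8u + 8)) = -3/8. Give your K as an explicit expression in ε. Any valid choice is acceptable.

Let ε > 0 be given. We seek K > 0 such that u > K implies |(-3u - 1)/(8u + 8) + 3/8| < ε.
(-3u - 1)/(8u + 8) + 3/8 = (8(-3u - 1) − (-3)(8u + 8)) / (8(8u + 8)) = 16/(8(8u + 8)).
For u > 0 we have 8u + 8 > 8u, so |(-3u - 1)/(8u + 8) + 3/8| = 16/(8(8u + 8)) < 16/(8·8u) = (1/4)/u.
Thus |(-3u - 1)/(8u + 8) + 3/8| < ε whenever u > (1/4)/ε.
Take K = (1/4)/ε. If u > K then |(-3u - 1)/(8u + 8) + 3/8| < (1/4)/u < ε.

K = (1/4)/ε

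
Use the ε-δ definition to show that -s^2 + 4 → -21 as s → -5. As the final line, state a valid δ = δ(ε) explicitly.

Suppose ε > 0. We want δ > 0 such that 0 < |s + 5| < δ implies |(-s^2 + 4) + 21| < ε.
(-s^2 + 4) + 21 = -s^2 + 25 = (s + 5)(-s + 5).
So |(-s^2 + 4) + 21| = |s + 5|·|-s + 5|.
Assume first that |s + 5| < 1, so |s| < 6. Then |-s + 5| ≤ 6 + 5 = 11.
Hence |(-s^2 + 4) + 21| ≤ 11|s + 5| < ε provided |s + 5| < ε/11.
Take δ = min(1, ε/11). Then 0 < |s + 5| < δ gives both |s + 5| < 1 and |s + 5| < ε/11, so |(-s^2 + 4) + 21| < ε.

δ = min(1, ε/11)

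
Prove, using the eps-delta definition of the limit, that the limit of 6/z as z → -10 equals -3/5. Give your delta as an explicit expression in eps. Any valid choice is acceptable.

delta = min(5, (25/3)eps)

Let eps > 0. We seek delta > 0 such that 0 < |z + 10| < delta implies |6/z + 3/5| < eps.
|6/z + 3/5| = 6·|-10 − z|/(10·|z|) = 6|z + 10|/(10|z|).
Restrict delta ≤ 5. Then |z + 10| < 5 gives |z| > 5, so 10|z| > 50.
Then |6/z + 3/5| < 6|z + 10|/50, which is < eps when |z + 10| < (25/3)eps.
Take delta = min(5, (25/3)eps). Then 0 < |z + 10| < delta gives both |z + 10| < 5 and |z + 10| < (25/3)eps, so |6/z + 3/5| < eps.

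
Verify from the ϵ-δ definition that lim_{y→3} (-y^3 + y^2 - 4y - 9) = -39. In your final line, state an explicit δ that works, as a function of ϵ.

Fix ϵ > 0. We want δ > 0 such that 0 < |y − 3| < δ implies |(-y^3 + y^2 - 4y - 9) + 39| < ϵ.
(-y^3 + y^2 - 4y - 9) + 39 = -y^3 + y^2 - 4y + 30 = (y − 3)(-y^2 - 2y - 10).
So |(-y^3 + y^2 - 4y - 9) + 39| = |y − 3|·|-y^2 - 2y - 10|.
Require δ ≤ 1. Then |y − 3| < 1 gives |y| < 4, and by the triangle inequality |-y^2 - 2y - 10| ≤ 4^2 + 2·4 + 10 = 34.
Hence |(-y^3 + y^2 - 4y - 9) + 39| ≤ 34|y − 3| < ϵ provided |y − 3| < ϵ/34.
Choosing δ = min(1, ϵ/34) ensures both conditions, hence |(-y^3 + y^2 - 4y - 9) + 39| < ϵ.

δ = min(1, ϵ/34)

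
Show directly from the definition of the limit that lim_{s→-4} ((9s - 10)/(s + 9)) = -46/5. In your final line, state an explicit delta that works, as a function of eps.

delta = min(5/2, (25/182)eps)

Let eps > 0. We want delta > 0 with 0 < |s + 4| < delta ⇒ |(9s - 10)/(s + 9) + 46/5| < eps.
Combining over a common denominator, (9s - 10)/(s + 9) + 46/5 = [(9s - 10)·5 − (-46)·(s + 9)] / [5·(s + 9)] = 91(s + 4) / (5(s + 9)).
So |(9s - 10)/(s + 9) + 46/5| = 91|s + 4| / (5·|s + 9|).
Restrict delta ≤ 5/2. Then |s + 4| < 5/2 gives |s + 9| = |(s + 4) + 5| ≥ 5 − 5/2 = 5/2.
Hence |(9s - 10)/(s + 9) + 46/5| < 91|s + 4|/(5·(5/2)) = (182/25)|s + 4|, which is < eps once |s + 4| < (25/182)eps.
Take delta = min(5/2, (25/182)eps). Then 0 < |s + 4| < delta forces both bounds, so |(9s - 10)/(s + 9) + 46/5| < eps.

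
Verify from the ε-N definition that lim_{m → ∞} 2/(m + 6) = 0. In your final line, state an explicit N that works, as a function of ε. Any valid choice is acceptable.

Let ε > 0 be given. For m ≥ 1, |2/(m + 6) − 0| = 2/(m + 6) ≤ 2/m.
We need 2/m < ε, i.e. m > 2/ε.
Take N = 2/ε. If m > N then |2/(m + 6)| ≤ 2/m < ε.

N = 2/ε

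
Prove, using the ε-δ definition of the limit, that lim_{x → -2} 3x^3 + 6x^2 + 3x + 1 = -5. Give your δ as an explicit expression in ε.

δ = min(1, ε/30)

Let ε > 0 be given. We want δ > 0 such that 0 < |x + 2| < δ implies |(3x^3 + 6x^2 + 3x + 1) + 5| < ε.
(3x^3 + 6x^2 + 3x + 1) + 5 = 3x^3 + 6x^2 + 3x + 6 = (x + 2)(3x^2 + 3).
So |(3x^3 + 6x^2 + 3x + 1) + 5| = |x + 2|·|3x^2 + 3|.
Require δ ≤ 1. Then |x + 2| < 1 gives |x| < 3, and by the triangle inequality |3x^2 + 3| ≤ 3·3^2 + 3 = 30.
Hence |(3x^3 + 6x^2 + 3x + 1) + 5| ≤ 30|x + 2| < ε provided |x + 2| < ε/30.
Choosing δ = min(1, ε/30) ensures both conditions, hence |(3x^3 + 6x^2 + 3x + 1) + 5| < ε.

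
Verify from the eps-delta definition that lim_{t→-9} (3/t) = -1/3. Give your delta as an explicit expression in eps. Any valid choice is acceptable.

delta = min(9/2, (27/2)eps)

Let eps > 0 be given. We seek delta > 0 such that 0 < |t + 9| < delta implies |3/t + 1/3| < eps.
|3/t + 1/3| = 3·|-9 − t|/(9·|t|) = 3|t + 9|/(9|t|).
Require delta ≤ 9/2 so that |t| > 9 − 9/2 = 9/2, hence 9|t| > 81/2.
Then |3/t + 1/3| < 3|t + 9|/(81/2), which is < eps when |t + 9| < (27/2)eps.
Take delta = min(9/2, (27/2)eps). Then 0 < |t + 9| < delta gives both |t + 9| < 9/2 and |t + 9| < (27/2)eps, so |3/t + 1/3| < eps.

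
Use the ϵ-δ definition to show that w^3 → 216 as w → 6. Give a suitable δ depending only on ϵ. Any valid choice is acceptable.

Let ϵ > 0 be given. We seek δ > 0 with 0 < |w − 6| < δ ⇒ |w^3 − 216| < ϵ.
Factor: w^3 − 216 = (w − 6)(w^2 + 6w + 36), so |w^3 − 216| = |w − 6|·|w^2 + 6w + 36|.
Impose δ ≤ 1 so that |w| < 7; then |w^2 + 6w + 36| ≤ 127.
Hence |w^3 − 216| ≤ 127|w − 6|, which is < ϵ once |w − 6| < ϵ/127.
Take δ = min(1, ϵ/127). If 0 < |w − 6| < δ then both bounds hold and |w^3 − 216| ≤ 127|w − 6| < 127·(ϵ/127) = ϵ.

δ = min(1, ϵ/127)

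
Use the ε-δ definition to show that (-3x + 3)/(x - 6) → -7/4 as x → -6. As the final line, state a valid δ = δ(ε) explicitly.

δ = min(6, (24/5)ε)

Let ε > 0 be given. We want δ > 0 with 0 < |x + 6| < δ ⇒ |(-3x + 3)/(x - 6) + 7/4| < ε.
Combining over a common denominator, (-3x + 3)/(x - 6) + 7/4 = [(-3x + 3)·(-12) − 21·(x - 6)] / [(-12)·(x - 6)] = 15(x + 6) / ((-12)(x - 6)).
So |(-3x + 3)/(x - 6) + 7/4| = 15|x + 6| / (12·|x − 6|).
Restrict δ ≤ 6. Then |x + 6| < 6 gives |x − 6| = |(x + 6) + (-12)| ≥ 12 − 6 = 6.
Hence |(-3x + 3)/(x - 6) + 7/4| < 15|x + 6|/(12·6) = (5/24)|x + 6|, which is < ε once |x + 6| < (24/5)ε.
Take δ = min(6, (24/5)ε). Then 0 < |x + 6| < δ forces both bounds, so |(-3x + 3)/(x - 6) + 7/4| < ε.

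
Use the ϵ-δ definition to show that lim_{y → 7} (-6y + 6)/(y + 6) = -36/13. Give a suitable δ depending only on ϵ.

Let ϵ > 0. We want δ > 0 with 0 < |y − 7| < δ ⇒ |(-6y + 6)/(y + 6) + 36/13| < ϵ.
Combining over a common denominator, (-6y + 6)/(y + 6) + 36/13 = [(-6y + 6)·13 − (-36)·(y + 6)] / [13·(y + 6)] = -42(y − 7) / (13(y + 6)).
So |(-6y + 6)/(y + 6) + 36/13| = 42|y − 7| / (13·|y + 6|).
Restrict δ ≤ 13/2. Then |y − 7| < 13/2 gives |y + 6| = |(y − 7) + 13| ≥ 13 − 13/2 = 13/2.
Hence |(-6y + 6)/(y + 6) + 36/13| < 42|y − 7|/(13·(13/2)) = (84/169)|y − 7|, which is < ϵ once |y − 7| < (169/84)ϵ.
Take δ = min(13/2, (169/84)ϵ). Then 0 < |y − 7| < δ forces both bounds, so |(-6y + 6)/(y + 6) + 36/13| < ϵ.

δ = min(13/2, (169/84)ϵ)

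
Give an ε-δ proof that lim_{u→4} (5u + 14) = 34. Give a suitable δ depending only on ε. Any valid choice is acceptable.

δ = ε/5

Let ε > 0 be given. We need δ > 0 so that 0 < |u − 4| < δ implies |(5u + 14) − 34| < ε.
Since (5u + 14) − 34 = 5(u − 4), we have |(5u + 14) − 34| = 5|u − 4|.
Thus it suffices that |u − 4| < ε/5.
Choosing δ = ε/5 gives |(5u + 14) − 34| = 5|u − 4| < ε whenever |u − 4| < δ.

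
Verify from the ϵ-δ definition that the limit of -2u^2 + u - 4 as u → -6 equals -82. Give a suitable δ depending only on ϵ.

Let ϵ > 0 be given. We want δ > 0 such that 0 < |u + 6| < δ implies |(-2u^2 + u - 4) + 82| < ϵ.
(-2u^2 + u - 4) + 82 = -2u^2 + u + 78 = (u + 6)(-2u + 13).
So |(-2u^2 + u - 4) + 82| = |u + 6|·|-2u + 13|.
Assume first that |u + 6| < 1, so |u| < 7. Then |-2u + 13| ≤ 2·7 + 13 = 27.
Hence |(-2u^2 + u - 4) + 82| ≤ 27|u + 6| < ϵ provided |u + 6| < ϵ/27.
Take δ = min(1, ϵ/27). Then 0 < |u + 6| < δ gives both |u + 6| < 1 and |u + 6| < ϵ/27, so |(-2u^2 + u - 4) + 82| < ϵ.

δ = min(1, ϵ/27)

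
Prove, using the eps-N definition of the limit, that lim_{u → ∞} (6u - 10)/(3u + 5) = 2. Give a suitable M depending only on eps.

Fix eps > 0. We seek M > 0 such that u > M implies |(6u - 10)/(3u + 5) − 2| < eps.
(6u - 10)/(3u + 5) − 2 = (3(6u - 10) − 6(3u + 5)) / (3(3u + 5)) = -60/(3(3u + 5)).
For u > 0 we have 3u + 5 > 3u, so |(6u - 10)/(3u + 5) − 2| = 60/(3(3u + 5)) < 60/(3·3u) = (20/3)/u.
Thus |(6u - 10)/(3u + 5) − 2| < eps whenever u > (20/3)/eps.
Take M = (20/3)/eps. If u > M then |(6u - 10)/(3u + 5) − 2| < (20/3)/u < eps.

M = (20/3)/eps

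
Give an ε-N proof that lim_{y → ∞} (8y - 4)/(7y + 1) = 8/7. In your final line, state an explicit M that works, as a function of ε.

Let ε > 0 be given. We seek M > 0 such that y > M implies |(8y - 4)/(7y + 1) − (8/7)| < ε.
(8y - 4)/(7y + 1) − (8/7) = (7(8y - 4) − 8(7y + 1)) / (7(7y + 1)) = -36/(7(7y + 1)).
For y > 0 we have 7y + 1 > 7y, so |(8y - 4)/(7y + 1) − (8/7)| = 36/(7(7y + 1)) < 36/(7·7y) = (36/49)/y.
Thus |(8y - 4)/(7y + 1) − (8/7)| < ε whenever y > (36/49)/ε.
Take M = (36/49)/ε. If y > M then |(8y - 4)/(7y + 1) − (8/7)| < (36/49)/y < ε.

M = (36/49)/ε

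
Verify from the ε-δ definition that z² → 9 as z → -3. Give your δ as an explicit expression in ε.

δ = min(1, ε/7)

Suppose ε > 0. We seek δ > 0 with 0 < |z + 3| < δ ⇒ |z² − 9| < ε.
Factor: z² − 9 = (z + 3)(z - 3), so |z² − 9| = |z + 3|·|z - 3|.
Restrict δ ≤ 1. Then |z + 3| < 1 gives |z| < 4, so by the triangle inequality |z - 3| ≤ 4 + 3 = 7.
Hence |z² − 9| ≤ 7|z + 3|, which is < ε once |z + 3| < ε/7.
Take δ = min(1, ε/7). If 0 < |z + 3| < δ then both bounds hold and |z² − 9| ≤ 7|z + 3| < 7·(ε/7) = ε.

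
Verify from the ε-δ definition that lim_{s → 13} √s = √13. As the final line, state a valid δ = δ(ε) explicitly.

δ = min(13, √13·ε)

Let ε > 0 be given. We want δ > 0 such that 0 < |s − 13| < δ implies |√s − √13| < ε.
Multiplying by the conjugate, |√s − √13| = |s − 13|/(√s + √13).
Restrict δ ≤ 13 so that |s − 13| < 13 forces s > 0, and then √s + √13 > √13.
Hence |√s − √13| < |s − 13|/√13, which is < ε once |s − 13| < √13·ε.
Take δ = min(13, √13·ε). If 0 < |s − 13| < δ then s > 0 and |√s − √13| < |s − 13|/√13 < ε.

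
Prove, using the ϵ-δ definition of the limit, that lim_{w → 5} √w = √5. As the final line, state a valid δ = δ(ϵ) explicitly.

Let ϵ > 0 be given. We want δ > 0 such that 0 < |w − 5| < δ implies |√w − √5| < ϵ.
Multiplying by the conjugate, |√w − √5| = |w − 5|/(√w + √5).
Restrict δ ≤ 5 so that |w − 5| < 5 forces w > 0, and then √w + √5 > √5.
Hence |√w − √5| < |w − 5|/√5, which is < ϵ once |w − 5| < √5·ϵ.
Take δ = min(5, √5·ϵ). If 0 < |w − 5| < δ then w > 0 and |√w − √5| < |w − 5|/√5 < ϵ.

δ = min(5, √5·ϵ)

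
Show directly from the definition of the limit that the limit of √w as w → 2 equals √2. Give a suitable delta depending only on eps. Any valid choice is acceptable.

delta = min(2, √2·eps)

Let eps > 0. We want delta > 0 such that 0 < |w − 2| < delta implies |√w − √2| < eps.
Rationalise: √w − √2 = (w − 2)/(√w + √2), so |√w − √2| = |w − 2|/(√w + √2).
Restrict delta ≤ 2 so that |w − 2| < 2 forces w > 0, and then √w + √2 > √2.
Hence |√w − √2| < |w − 2|/√2, which is < eps once |w − 2| < √2·eps.
Take delta = min(2, √2·eps). If 0 < |w − 2| < delta then w > 0 and |√w − √2| < |w − 2|/√2 < eps.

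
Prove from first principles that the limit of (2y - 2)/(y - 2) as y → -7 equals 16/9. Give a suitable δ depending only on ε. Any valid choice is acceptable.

δ = min(9/2, (81/4)ε)

Fix ε > 0. We want δ > 0 with 0 < |y + 7| < δ ⇒ |(2y - 2)/(y - 2) − (16/9)| < ε.
Combining over a common denominator, (2y - 2)/(y - 2) − (16/9) = [(2y - 2)·(-9) − (-16)·(y - 2)] / [(-9)·(y - 2)] = -2(y + 7) / ((-9)(y - 2)).
So |(2y - 2)/(y - 2) − (16/9)| = 2|y + 7| / (9·|y − 2|).
Restrict δ ≤ 9/2. Then |y + 7| < 9/2 gives |y − 2| = |(y + 7) + (-9)| ≥ 9 − 9/2 = 9/2.
Hence |(2y - 2)/(y - 2) − (16/9)| < 2|y + 7|/(9·(9/2)) = (4/81)|y + 7|, which is < ε once |y + 7| < (81/4)ε.
Take δ = min(9/2, (81/4)ε). Then 0 < |y + 7| < δ forces both bounds, so |(2y - 2)/(y - 2) − (16/9)| < ε.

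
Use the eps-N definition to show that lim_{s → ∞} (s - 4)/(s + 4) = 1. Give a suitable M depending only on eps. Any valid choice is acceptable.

M = 8/eps

Let eps > 0 be given. We seek M > 0 such that s > M implies |(s - 4)/(s + 4) − 1| < eps.
(s - 4)/(s + 4) − 1 = ((s - 4) − (s + 4)) / ((s + 4)) = -8/((s + 4)).
For s > 0 we have s + 4 > s, so |(s - 4)/(s + 4) − 1| = 8/((s + 4)) < 8/(s) = 8/s.
Thus |(s - 4)/(s + 4) − 1| < eps whenever s > 8/eps.
Take M = 8/eps. If s > M then |(s - 4)/(s + 4) − 1| < 8/s < eps.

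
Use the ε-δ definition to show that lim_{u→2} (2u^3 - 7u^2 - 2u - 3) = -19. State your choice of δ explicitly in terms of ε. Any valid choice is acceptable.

δ = min(2, ε/52)

Let ε > 0. We want δ > 0 such that 0 < |u − 2| < δ implies |(2u^3 - 7u^2 - 2u - 3) + 19| < ε.
(2u^3 - 7u^2 - 2u - 3) + 19 = 2u^3 - 7u^2 - 2u + 16 = (u − 2)(2u^2 - 3u - 8).
So |(2u^3 - 7u^2 - 2u - 3) + 19| = |u − 2|·|2u^2 - 3u - 8|.
Assume first that |u − 2| < 2, so |u| < 4. Then |2u^2 - 3u - 8| ≤ 2·4^2 + 3·4 + 8 = 52.
Hence |(2u^3 - 7u^2 - 2u - 3) + 19| ≤ 52|u − 2| < ε provided |u − 2| < ε/52.
Take δ = min(2, ε/52). Then 0 < |u − 2| < δ gives both |u − 2| < 2 and |u − 2| < ε/52, so |(2u^3 - 7u^2 - 2u - 3) + 19| < ε.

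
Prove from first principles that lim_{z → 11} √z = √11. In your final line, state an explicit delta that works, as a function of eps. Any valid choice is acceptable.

delta = min(11, √11·eps)

Fix eps > 0. We want delta > 0 such that 0 < |z − 11| < delta implies |√z − √11| < eps.
Multiplying by the conjugate, |√z − √11| = |z − 11|/(√z + √11).
Restrict delta ≤ 11 so that |z − 11| < 11 forces z > 0, and then √z + √11 > √11.
Hence |√z − √11| < |z − 11|/√11, which is < eps once |z − 11| < √11·eps.
Take delta = min(11, √11·eps). If 0 < |z − 11| < delta then z > 0 and |√z − √11| < |z − 11|/√11 < eps.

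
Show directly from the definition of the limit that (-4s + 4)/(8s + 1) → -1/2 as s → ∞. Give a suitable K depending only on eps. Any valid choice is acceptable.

K = (9/16)/eps

Fix eps > 0. We seek K > 0 such that s > K implies |(-4s + 4)/(8s + 1) + 1/2| < eps.
(-4s + 4)/(8s + 1) + 1/2 = (8(-4s + 4) − (-4)(8s + 1)) / (8(8s + 1)) = 36/(8(8s + 1)).
For s > 0 we have 8s + 1 > 8s, so |(-4s + 4)/(8s + 1) + 1/2| = 36/(8(8s + 1)) < 36/(8·8s) = (9/16)/s.
Thus |(-4s + 4)/(8s + 1) + 1/2| < eps whenever s > (9/16)/eps.
Take K = (9/16)/eps. If s > K then |(-4s + 4)/(8s + 1) + 1/2| < (9/16)/s < eps.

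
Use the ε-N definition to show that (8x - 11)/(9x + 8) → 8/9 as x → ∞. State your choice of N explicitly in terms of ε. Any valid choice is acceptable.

N = (163/81)/ε

Let ε > 0. We seek N > 0 such that x > N implies |(8x - 11)/(9x + 8) − (8/9)| < ε.
(8x - 11)/(9x + 8) − (8/9) = (9(8x - 11) − 8(9x + 8)) / (9(9x + 8)) = -163/(9(9x + 8)).
For x > 0 we have 9x + 8 > 9x, so |(8x - 11)/(9x + 8) − (8/9)| = 163/(9(9x + 8)) < 163/(9·9x) = (163/81)/x.
Thus |(8x - 11)/(9x + 8) − (8/9)| < ε whenever x > (163/81)/ε.
Take N = (163/81)/ε. If x > N then |(8x - 11)/(9x + 8) − (8/9)| < (163/81)/x < ε.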